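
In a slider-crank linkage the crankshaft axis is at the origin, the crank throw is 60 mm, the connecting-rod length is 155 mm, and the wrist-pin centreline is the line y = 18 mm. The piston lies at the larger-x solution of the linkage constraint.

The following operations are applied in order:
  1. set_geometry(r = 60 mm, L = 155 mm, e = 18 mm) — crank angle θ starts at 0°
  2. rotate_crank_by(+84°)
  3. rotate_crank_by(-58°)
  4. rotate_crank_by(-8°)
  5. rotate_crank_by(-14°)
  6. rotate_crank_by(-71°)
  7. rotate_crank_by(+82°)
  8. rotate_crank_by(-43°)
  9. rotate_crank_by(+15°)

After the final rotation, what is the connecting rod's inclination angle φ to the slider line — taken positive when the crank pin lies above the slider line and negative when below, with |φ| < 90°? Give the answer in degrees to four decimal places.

-11.7246

set_geometry: r = 60 mm, L = 155 mm, e = 18 mm; θ ← 0°
rotate_crank_by(+84°): θ ← 0° +84° = 84°
rotate_crank_by(-58°): θ ← 84° -58° = 26°
rotate_crank_by(-8°): θ ← 26° -8° = 18°
rotate_crank_by(-14°): θ ← 18° -14° = 4°
rotate_crank_by(-71°): θ ← 4° -71° = -67°
rotate_crank_by(+82°): θ ← -67° +82° = 15°
rotate_crank_by(-43°): θ ← 15° -43° = -28°
rotate_crank_by(+15°): θ ← -28° +15° = -13°
crank pin P = (r cos θ, r sin θ) = (58.462204, -13.497063)
h = r sin θ − e = -13.497063 − 18 = -31.497063
sin φ = h / L = -31.497063 / 155 = -0.20320686
φ = arcsin(-0.20320686) = -11.724550°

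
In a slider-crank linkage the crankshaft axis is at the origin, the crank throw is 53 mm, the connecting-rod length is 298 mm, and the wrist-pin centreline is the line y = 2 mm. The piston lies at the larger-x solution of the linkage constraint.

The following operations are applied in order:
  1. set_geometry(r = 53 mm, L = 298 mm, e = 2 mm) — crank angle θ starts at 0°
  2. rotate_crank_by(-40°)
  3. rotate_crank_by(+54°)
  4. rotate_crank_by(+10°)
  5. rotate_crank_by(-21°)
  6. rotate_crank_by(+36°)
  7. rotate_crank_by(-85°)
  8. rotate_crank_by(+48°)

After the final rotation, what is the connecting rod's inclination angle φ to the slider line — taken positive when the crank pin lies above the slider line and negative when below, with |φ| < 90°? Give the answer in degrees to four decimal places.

set_geometry: r = 53 mm, L = 298 mm, e = 2 mm; θ ← 0°
rotate_crank_by(-40°): θ ← 0° -40° = -40°
rotate_crank_by(+54°): θ ← -40° +54° = 14°
rotate_crank_by(+10°): θ ← 14° +10° = 24°
rotate_crank_by(-21°): θ ← 24° -21° = 3°
rotate_crank_by(+36°): θ ← 3° +36° = 39°
rotate_crank_by(-85°): θ ← 39° -85° = -46°
rotate_crank_by(+48°): θ ← -46° +48° = 2°
crank pin P = (r cos θ, r sin θ) = (52.967714, 1.849673)
h = r sin θ − e = 1.849673 − 2 = -0.150327
sin φ = h / L = -0.150327 / 298 = -0.00050445
φ = arcsin(-0.00050445) = -0.028903°

-0.0289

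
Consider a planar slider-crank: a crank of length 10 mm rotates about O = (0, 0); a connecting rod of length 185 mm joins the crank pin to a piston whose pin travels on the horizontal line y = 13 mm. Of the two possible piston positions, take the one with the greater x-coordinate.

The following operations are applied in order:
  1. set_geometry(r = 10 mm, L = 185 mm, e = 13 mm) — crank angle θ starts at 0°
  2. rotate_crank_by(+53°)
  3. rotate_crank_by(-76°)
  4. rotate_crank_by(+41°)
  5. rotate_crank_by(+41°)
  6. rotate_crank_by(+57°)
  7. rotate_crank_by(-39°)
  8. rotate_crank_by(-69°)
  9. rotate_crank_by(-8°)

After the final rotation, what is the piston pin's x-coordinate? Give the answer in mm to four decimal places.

set_geometry: r = 10 mm, L = 185 mm, e = 13 mm; θ ← 0°
rotate_crank_by(+53°): θ ← 0° +53° = 53°
rotate_crank_by(-76°): θ ← 53° -76° = -23°
rotate_crank_by(+41°): θ ← -23° +41° = 18°
rotate_crank_by(+41°): θ ← 18° +41° = 59°
rotate_crank_by(+57°): θ ← 59° +57° = 116°
rotate_crank_by(-39°): θ ← 116° -39° = 77°
rotate_crank_by(-69°): θ ← 77° -69° = 8°
rotate_crank_by(-8°): θ ← 8° -8° = 0°
crank pin P = (r cos θ, r sin θ) = (10.000000, 0.000000)
h = r sin θ − e = 0.000000 − 13 = -13.000000
x = r cos θ + √(L² − h²) = 10.000000 + √(34225.0 − 169.0000) = 10.000000 + 184.542678 = 194.542678

194.5427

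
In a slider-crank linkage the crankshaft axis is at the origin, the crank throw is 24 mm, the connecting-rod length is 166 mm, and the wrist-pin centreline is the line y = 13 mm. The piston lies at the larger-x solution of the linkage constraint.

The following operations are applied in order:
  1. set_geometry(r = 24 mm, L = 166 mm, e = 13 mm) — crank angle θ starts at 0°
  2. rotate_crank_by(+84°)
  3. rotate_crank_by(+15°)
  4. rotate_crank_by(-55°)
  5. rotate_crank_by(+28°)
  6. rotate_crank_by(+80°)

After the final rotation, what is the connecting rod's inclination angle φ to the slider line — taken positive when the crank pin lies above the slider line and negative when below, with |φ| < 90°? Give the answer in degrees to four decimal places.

-0.5981

set_geometry: r = 24 mm, L = 166 mm, e = 13 mm; θ ← 0°
rotate_crank_by(+84°): θ ← 0° +84° = 84°
rotate_crank_by(+15°): θ ← 84° +15° = 99°
rotate_crank_by(-55°): θ ← 99° -55° = 44°
rotate_crank_by(+28°): θ ← 44° +28° = 72°
rotate_crank_by(+80°): θ ← 72° +80° = 152°
crank pin P = (r cos θ, r sin θ) = (-21.190742, 11.267318)
h = r sin θ − e = 11.267318 − 13 = -1.732682
sin φ = h / L = -1.732682 / 166 = -0.01043785
φ = arcsin(-0.01043785) = -0.598055°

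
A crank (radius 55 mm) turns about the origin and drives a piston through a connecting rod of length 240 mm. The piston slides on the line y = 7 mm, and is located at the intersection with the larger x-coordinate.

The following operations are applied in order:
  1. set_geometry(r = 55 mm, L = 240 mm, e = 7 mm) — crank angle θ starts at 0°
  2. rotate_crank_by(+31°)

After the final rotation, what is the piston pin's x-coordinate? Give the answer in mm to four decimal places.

286.1947

set_geometry: r = 55 mm, L = 240 mm, e = 7 mm; θ ← 0°
rotate_crank_by(+31°): θ ← 0° +31° = 31°
crank pin P = (r cos θ, r sin θ) = (47.144202, 28.327094)
h = r sin θ − e = 28.327094 − 7 = 21.327094
x = r cos θ + √(L² − h²) = 47.144202 + √(57600.0 − 454.8449) = 47.144202 + 239.050528 = 286.194730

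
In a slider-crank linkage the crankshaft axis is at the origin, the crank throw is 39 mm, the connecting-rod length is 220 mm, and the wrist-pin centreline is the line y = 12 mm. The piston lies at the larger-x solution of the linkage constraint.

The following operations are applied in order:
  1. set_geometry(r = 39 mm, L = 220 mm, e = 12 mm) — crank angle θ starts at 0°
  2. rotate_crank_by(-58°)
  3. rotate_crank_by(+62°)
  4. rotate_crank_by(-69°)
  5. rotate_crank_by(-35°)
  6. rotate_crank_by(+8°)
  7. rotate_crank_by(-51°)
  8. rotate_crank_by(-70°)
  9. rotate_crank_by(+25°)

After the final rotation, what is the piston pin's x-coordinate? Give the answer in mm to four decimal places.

181.2814

set_geometry: r = 39 mm, L = 220 mm, e = 12 mm; θ ← 0°
rotate_crank_by(-58°): θ ← 0° -58° = -58°
rotate_crank_by(+62°): θ ← -58° +62° = 4°
rotate_crank_by(-69°): θ ← 4° -69° = -65°
rotate_crank_by(-35°): θ ← -65° -35° = -100°
rotate_crank_by(+8°): θ ← -100° +8° = -92°
rotate_crank_by(-51°): θ ← -92° -51° = -143°
rotate_crank_by(-70°): θ ← -143° -70° = -213°
rotate_crank_by(+25°): θ ← -213° +25° = -188°
crank pin P = (r cos θ, r sin θ) = (-38.620455, 5.427751)
h = r sin θ − e = 5.427751 − 12 = -6.572249
x = r cos θ + √(L² − h²) = -38.620455 + √(48400.0 − 43.1945) = -38.620455 + 219.901809 = 181.281354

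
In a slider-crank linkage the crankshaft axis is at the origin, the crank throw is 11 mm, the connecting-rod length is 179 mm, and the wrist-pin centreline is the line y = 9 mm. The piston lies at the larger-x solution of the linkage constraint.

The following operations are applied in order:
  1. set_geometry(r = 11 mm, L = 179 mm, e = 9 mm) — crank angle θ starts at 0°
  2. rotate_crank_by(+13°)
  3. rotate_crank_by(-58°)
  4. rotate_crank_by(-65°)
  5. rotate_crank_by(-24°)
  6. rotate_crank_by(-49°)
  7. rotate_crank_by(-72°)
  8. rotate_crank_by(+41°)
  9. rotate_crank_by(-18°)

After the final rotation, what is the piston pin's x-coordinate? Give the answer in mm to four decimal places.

set_geometry: r = 11 mm, L = 179 mm, e = 9 mm; θ ← 0°
rotate_crank_by(+13°): θ ← 0° +13° = 13°
rotate_crank_by(-58°): θ ← 13° -58° = -45°
rotate_crank_by(-65°): θ ← -45° -65° = -110°
rotate_crank_by(-24°): θ ← -110° -24° = -134°
rotate_crank_by(-49°): θ ← -134° -49° = -183°
rotate_crank_by(-72°): θ ← -183° -72° = -255°
rotate_crank_by(+41°): θ ← -255° +41° = -214°
rotate_crank_by(-18°): θ ← -214° -18° = -232°
crank pin P = (r cos θ, r sin θ) = (-6.772276, 8.668118)
h = r sin θ − e = 8.668118 − 9 = -0.331882
x = r cos θ + √(L² − h²) = -6.772276 + √(32041.0 − 0.1101) = -6.772276 + 178.999692 = 172.227416

172.2274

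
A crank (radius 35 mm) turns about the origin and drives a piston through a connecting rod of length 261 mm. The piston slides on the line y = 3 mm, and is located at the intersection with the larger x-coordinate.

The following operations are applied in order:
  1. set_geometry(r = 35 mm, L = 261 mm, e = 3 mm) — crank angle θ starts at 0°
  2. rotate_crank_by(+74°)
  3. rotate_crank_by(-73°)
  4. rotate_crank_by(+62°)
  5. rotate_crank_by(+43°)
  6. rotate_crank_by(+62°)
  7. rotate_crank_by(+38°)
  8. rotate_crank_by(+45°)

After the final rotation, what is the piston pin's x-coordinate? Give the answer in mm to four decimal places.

247.0974

set_geometry: r = 35 mm, L = 261 mm, e = 3 mm; θ ← 0°
rotate_crank_by(+74°): θ ← 0° +74° = 74°
rotate_crank_by(-73°): θ ← 74° -73° = 1°
rotate_crank_by(+62°): θ ← 1° +62° = 63°
rotate_crank_by(+43°): θ ← 63° +43° = 106°
rotate_crank_by(+62°): θ ← 106° +62° = 168°
rotate_crank_by(+38°): θ ← 168° +38° = 206°
rotate_crank_by(+45°): θ ← 206° +45° = 251°
crank pin P = (r cos θ, r sin θ) = (-11.394885, -33.093150)
h = r sin θ − e = -33.093150 − 3 = -36.093150
x = r cos θ + √(L² − h²) = -11.394885 + √(68121.0 − 1302.7155) = -11.394885 + 258.492330 = 247.097444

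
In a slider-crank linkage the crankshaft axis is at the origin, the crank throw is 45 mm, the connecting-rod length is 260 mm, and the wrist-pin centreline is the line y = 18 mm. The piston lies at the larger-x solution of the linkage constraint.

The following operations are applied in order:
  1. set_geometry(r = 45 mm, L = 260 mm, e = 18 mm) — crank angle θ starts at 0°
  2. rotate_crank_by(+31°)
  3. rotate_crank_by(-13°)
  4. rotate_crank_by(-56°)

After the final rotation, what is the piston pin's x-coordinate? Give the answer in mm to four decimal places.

set_geometry: r = 45 mm, L = 260 mm, e = 18 mm; θ ← 0°
rotate_crank_by(+31°): θ ← 0° +31° = 31°
rotate_crank_by(-13°): θ ← 31° -13° = 18°
rotate_crank_by(-56°): θ ← 18° -56° = -38°
crank pin P = (r cos θ, r sin θ) = (35.460484, -27.704766)
h = r sin θ − e = -27.704766 − 18 = -45.704766
x = r cos θ + √(L² − h²) = 35.460484 + √(67600.0 − 2088.9257) = 35.460484 + 255.951312 = 291.411796

291.4118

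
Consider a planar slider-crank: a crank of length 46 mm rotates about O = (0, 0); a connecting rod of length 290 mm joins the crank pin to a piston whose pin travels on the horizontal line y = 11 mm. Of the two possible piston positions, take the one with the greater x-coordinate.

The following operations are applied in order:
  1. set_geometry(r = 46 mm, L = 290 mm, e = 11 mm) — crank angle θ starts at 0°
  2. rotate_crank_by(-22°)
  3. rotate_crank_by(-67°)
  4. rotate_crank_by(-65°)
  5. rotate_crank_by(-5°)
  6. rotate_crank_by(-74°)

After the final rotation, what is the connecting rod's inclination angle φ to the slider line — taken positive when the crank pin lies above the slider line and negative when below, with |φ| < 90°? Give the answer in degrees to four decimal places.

5.0916

set_geometry: r = 46 mm, L = 290 mm, e = 11 mm; θ ← 0°
rotate_crank_by(-22°): θ ← 0° -22° = -22°
rotate_crank_by(-67°): θ ← -22° -67° = -89°
rotate_crank_by(-65°): θ ← -89° -65° = -154°
rotate_crank_by(-5°): θ ← -154° -5° = -159°
rotate_crank_by(-74°): θ ← -159° -74° = -233°
crank pin P = (r cos θ, r sin θ) = (-27.683491, 36.737233)
h = r sin θ − e = 36.737233 − 11 = 25.737233
sin φ = h / L = 25.737233 / 290 = 0.08874908
φ = arcsin(0.08874908) = 5.091647°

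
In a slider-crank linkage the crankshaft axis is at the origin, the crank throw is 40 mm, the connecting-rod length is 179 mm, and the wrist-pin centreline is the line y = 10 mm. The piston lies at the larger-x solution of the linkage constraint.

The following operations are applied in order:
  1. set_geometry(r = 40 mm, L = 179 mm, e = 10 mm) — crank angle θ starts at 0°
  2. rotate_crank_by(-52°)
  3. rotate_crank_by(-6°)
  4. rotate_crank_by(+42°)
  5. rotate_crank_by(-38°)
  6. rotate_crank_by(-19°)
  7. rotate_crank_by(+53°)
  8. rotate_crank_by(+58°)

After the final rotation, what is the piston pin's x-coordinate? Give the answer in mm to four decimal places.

209.9219

set_geometry: r = 40 mm, L = 179 mm, e = 10 mm; θ ← 0°
rotate_crank_by(-52°): θ ← 0° -52° = -52°
rotate_crank_by(-6°): θ ← -52° -6° = -58°
rotate_crank_by(+42°): θ ← -58° +42° = -16°
rotate_crank_by(-38°): θ ← -16° -38° = -54°
rotate_crank_by(-19°): θ ← -54° -19° = -73°
rotate_crank_by(+53°): θ ← -73° +53° = -20°
rotate_crank_by(+58°): θ ← -20° +58° = 38°
crank pin P = (r cos θ, r sin θ) = (31.520430, 24.626459)
h = r sin θ − e = 24.626459 − 10 = 14.626459
x = r cos θ + √(L² − h²) = 31.520430 + √(32041.0 − 213.9333) = 31.520430 + 178.401420 = 209.921850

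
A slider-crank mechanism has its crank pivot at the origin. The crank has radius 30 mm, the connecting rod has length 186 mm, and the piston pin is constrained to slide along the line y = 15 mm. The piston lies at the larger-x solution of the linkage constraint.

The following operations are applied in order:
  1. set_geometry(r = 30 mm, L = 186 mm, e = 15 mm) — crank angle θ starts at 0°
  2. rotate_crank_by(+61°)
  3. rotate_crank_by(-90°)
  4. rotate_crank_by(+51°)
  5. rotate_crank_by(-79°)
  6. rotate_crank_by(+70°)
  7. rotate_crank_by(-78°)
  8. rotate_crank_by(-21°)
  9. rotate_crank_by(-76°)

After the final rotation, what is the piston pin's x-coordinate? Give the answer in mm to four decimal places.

set_geometry: r = 30 mm, L = 186 mm, e = 15 mm; θ ← 0°
rotate_crank_by(+61°): θ ← 0° +61° = 61°
rotate_crank_by(-90°): θ ← 61° -90° = -29°
rotate_crank_by(+51°): θ ← -29° +51° = 22°
rotate_crank_by(-79°): θ ← 22° -79° = -57°
rotate_crank_by(+70°): θ ← -57° +70° = 13°
rotate_crank_by(-78°): θ ← 13° -78° = -65°
rotate_crank_by(-21°): θ ← -65° -21° = -86°
rotate_crank_by(-76°): θ ← -86° -76° = -162°
crank pin P = (r cos θ, r sin θ) = (-28.531695, -9.270510)
h = r sin θ − e = -9.270510 − 15 = -24.270510
x = r cos θ + √(L² − h²) = -28.531695 + √(34596.0 − 589.0576) = -28.531695 + 184.409713 = 155.878018

155.8780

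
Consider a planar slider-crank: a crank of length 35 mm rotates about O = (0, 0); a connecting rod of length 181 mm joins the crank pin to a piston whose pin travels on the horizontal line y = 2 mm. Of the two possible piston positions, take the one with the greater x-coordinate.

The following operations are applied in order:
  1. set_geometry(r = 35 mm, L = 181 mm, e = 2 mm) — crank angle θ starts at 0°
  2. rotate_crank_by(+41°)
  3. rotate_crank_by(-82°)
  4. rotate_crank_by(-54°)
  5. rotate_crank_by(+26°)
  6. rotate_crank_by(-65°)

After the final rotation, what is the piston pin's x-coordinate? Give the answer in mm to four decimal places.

154.6350

set_geometry: r = 35 mm, L = 181 mm, e = 2 mm; θ ← 0°
rotate_crank_by(+41°): θ ← 0° +41° = 41°
rotate_crank_by(-82°): θ ← 41° -82° = -41°
rotate_crank_by(-54°): θ ← -41° -54° = -95°
rotate_crank_by(+26°): θ ← -95° +26° = -69°
rotate_crank_by(-65°): θ ← -69° -65° = -134°
crank pin P = (r cos θ, r sin θ) = (-24.313043, -25.176893)
h = r sin θ − e = -25.176893 − 2 = -27.176893
x = r cos θ + √(L² − h²) = -24.313043 + √(32761.0 − 738.5835) = -24.313043 + 178.948083 = 154.635040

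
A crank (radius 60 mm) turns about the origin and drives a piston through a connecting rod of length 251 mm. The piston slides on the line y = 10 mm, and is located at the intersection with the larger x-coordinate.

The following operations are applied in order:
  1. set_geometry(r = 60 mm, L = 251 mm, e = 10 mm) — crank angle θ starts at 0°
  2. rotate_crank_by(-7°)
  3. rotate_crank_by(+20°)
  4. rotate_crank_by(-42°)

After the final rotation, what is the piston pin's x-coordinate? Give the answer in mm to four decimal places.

300.4148

set_geometry: r = 60 mm, L = 251 mm, e = 10 mm; θ ← 0°
rotate_crank_by(-7°): θ ← 0° -7° = -7°
rotate_crank_by(+20°): θ ← -7° +20° = 13°
rotate_crank_by(-42°): θ ← 13° -42° = -29°
crank pin P = (r cos θ, r sin θ) = (52.477182, -29.088577)
h = r sin θ − e = -29.088577 − 10 = -39.088577
x = r cos θ + √(L² − h²) = 52.477182 + √(63001.0 − 1527.9169) = 52.477182 + 247.937660 = 300.414842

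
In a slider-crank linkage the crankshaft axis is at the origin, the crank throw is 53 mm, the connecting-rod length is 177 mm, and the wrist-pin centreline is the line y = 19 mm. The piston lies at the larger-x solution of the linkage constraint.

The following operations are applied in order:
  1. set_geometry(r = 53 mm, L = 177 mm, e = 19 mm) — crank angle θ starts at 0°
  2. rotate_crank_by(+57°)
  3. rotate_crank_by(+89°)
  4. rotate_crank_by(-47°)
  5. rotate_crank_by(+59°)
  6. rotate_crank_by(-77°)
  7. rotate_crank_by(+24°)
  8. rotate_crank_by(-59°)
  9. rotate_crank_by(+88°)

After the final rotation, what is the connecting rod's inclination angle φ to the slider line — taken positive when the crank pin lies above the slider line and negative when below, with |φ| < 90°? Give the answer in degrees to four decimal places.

set_geometry: r = 53 mm, L = 177 mm, e = 19 mm; θ ← 0°
rotate_crank_by(+57°): θ ← 0° +57° = 57°
rotate_crank_by(+89°): θ ← 57° +89° = 146°
rotate_crank_by(-47°): θ ← 146° -47° = 99°
rotate_crank_by(+59°): θ ← 99° +59° = 158°
rotate_crank_by(-77°): θ ← 158° -77° = 81°
rotate_crank_by(+24°): θ ← 81° +24° = 105°
rotate_crank_by(-59°): θ ← 105° -59° = 46°
rotate_crank_by(+88°): θ ← 46° +88° = 134°
crank pin P = (r cos θ, r sin θ) = (-36.816894, 38.125009)
h = r sin θ − e = 38.125009 − 19 = 19.125009
sin φ = h / L = 19.125009 / 177 = 0.10805090
φ = arcsin(0.10805090) = 6.202971°

6.2030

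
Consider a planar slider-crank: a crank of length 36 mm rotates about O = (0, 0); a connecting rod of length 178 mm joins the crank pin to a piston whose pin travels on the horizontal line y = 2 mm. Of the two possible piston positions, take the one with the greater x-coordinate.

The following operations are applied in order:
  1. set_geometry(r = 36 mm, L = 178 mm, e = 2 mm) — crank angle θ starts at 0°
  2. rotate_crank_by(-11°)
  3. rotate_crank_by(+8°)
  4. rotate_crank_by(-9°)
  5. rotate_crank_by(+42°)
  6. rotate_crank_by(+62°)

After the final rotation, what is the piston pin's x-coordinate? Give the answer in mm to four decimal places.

173.4705

set_geometry: r = 36 mm, L = 178 mm, e = 2 mm; θ ← 0°
rotate_crank_by(-11°): θ ← 0° -11° = -11°
rotate_crank_by(+8°): θ ← -11° +8° = -3°
rotate_crank_by(-9°): θ ← -3° -9° = -12°
rotate_crank_by(+42°): θ ← -12° +42° = 30°
rotate_crank_by(+62°): θ ← 30° +62° = 92°
crank pin P = (r cos θ, r sin θ) = (-1.256382, 35.978070)
h = r sin θ − e = 35.978070 − 2 = 33.978070
x = r cos θ + √(L² − h²) = -1.256382 + √(31684.0 − 1154.5092) = -1.256382 + 174.726903 = 173.470522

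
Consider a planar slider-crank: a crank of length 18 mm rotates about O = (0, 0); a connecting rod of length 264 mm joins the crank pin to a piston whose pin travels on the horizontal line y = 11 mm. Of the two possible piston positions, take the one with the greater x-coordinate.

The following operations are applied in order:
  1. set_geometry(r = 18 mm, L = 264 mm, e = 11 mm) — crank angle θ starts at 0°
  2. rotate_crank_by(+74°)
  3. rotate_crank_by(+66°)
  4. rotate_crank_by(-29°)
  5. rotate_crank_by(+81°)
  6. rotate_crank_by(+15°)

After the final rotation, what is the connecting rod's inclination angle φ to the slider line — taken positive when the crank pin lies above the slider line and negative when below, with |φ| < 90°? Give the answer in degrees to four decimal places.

-4.1645

set_geometry: r = 18 mm, L = 264 mm, e = 11 mm; θ ← 0°
rotate_crank_by(+74°): θ ← 0° +74° = 74°
rotate_crank_by(+66°): θ ← 74° +66° = 140°
rotate_crank_by(-29°): θ ← 140° -29° = 111°
rotate_crank_by(+81°): θ ← 111° +81° = 192°
rotate_crank_by(+15°): θ ← 192° +15° = 207°
crank pin P = (r cos θ, r sin θ) = (-16.038117, -8.171829)
h = r sin θ − e = -8.171829 − 11 = -19.171829
sin φ = h / L = -19.171829 / 264 = -0.07262056
φ = arcsin(-0.07262056) = -4.164518°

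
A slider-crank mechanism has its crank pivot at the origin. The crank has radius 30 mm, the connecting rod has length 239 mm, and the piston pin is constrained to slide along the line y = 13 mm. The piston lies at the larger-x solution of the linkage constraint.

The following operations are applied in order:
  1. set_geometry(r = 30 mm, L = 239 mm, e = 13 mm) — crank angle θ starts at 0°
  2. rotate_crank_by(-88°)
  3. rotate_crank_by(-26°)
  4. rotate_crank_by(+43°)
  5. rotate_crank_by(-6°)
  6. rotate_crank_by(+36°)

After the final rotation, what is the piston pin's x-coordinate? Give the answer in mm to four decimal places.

259.3962

set_geometry: r = 30 mm, L = 239 mm, e = 13 mm; θ ← 0°
rotate_crank_by(-88°): θ ← 0° -88° = -88°
rotate_crank_by(-26°): θ ← -88° -26° = -114°
rotate_crank_by(+43°): θ ← -114° +43° = -71°
rotate_crank_by(-6°): θ ← -71° -6° = -77°
rotate_crank_by(+36°): θ ← -77° +36° = -41°
crank pin P = (r cos θ, r sin θ) = (22.641287, -19.681771)
h = r sin θ − e = -19.681771 − 13 = -32.681771
x = r cos θ + √(L² − h²) = 22.641287 + √(57121.0 − 1068.0981) = 22.641287 + 236.754941 = 259.396228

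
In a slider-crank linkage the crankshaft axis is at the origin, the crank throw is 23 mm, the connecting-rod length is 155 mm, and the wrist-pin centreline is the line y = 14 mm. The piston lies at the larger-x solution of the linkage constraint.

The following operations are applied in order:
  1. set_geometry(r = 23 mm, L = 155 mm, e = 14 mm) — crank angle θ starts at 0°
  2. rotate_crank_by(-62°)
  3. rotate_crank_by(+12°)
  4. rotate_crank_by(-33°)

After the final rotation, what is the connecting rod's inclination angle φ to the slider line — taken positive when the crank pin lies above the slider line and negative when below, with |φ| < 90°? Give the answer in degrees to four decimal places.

set_geometry: r = 23 mm, L = 155 mm, e = 14 mm; θ ← 0°
rotate_crank_by(-62°): θ ← 0° -62° = -62°
rotate_crank_by(+12°): θ ← -62° +12° = -50°
rotate_crank_by(-33°): θ ← -50° -33° = -83°
crank pin P = (r cos θ, r sin θ) = (2.802995, -22.828561)
h = r sin θ − e = -22.828561 − 14 = -36.828561
sin φ = h / L = -36.828561 / 155 = -0.23760362
φ = arcsin(-0.23760362) = -13.745147°

-13.7451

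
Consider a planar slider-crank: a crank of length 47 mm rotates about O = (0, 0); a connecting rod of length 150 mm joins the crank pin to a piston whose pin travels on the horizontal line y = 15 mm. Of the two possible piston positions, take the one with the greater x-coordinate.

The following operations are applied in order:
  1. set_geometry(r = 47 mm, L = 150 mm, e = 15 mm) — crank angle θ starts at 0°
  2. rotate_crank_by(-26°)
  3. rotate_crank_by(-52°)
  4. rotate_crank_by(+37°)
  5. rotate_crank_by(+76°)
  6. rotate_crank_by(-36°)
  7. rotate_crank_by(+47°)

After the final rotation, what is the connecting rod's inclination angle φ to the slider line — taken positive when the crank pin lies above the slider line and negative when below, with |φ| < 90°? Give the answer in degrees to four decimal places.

7.2035

set_geometry: r = 47 mm, L = 150 mm, e = 15 mm; θ ← 0°
rotate_crank_by(-26°): θ ← 0° -26° = -26°
rotate_crank_by(-52°): θ ← -26° -52° = -78°
rotate_crank_by(+37°): θ ← -78° +37° = -41°
rotate_crank_by(+76°): θ ← -41° +76° = 35°
rotate_crank_by(-36°): θ ← 35° -36° = -1°
rotate_crank_by(+47°): θ ← -1° +47° = 46°
crank pin P = (r cos θ, r sin θ) = (32.648943, 33.808971)
h = r sin θ − e = 33.808971 − 15 = 18.808971
sin φ = h / L = 18.808971 / 150 = 0.12539314
φ = arcsin(0.12539314) = 7.203460°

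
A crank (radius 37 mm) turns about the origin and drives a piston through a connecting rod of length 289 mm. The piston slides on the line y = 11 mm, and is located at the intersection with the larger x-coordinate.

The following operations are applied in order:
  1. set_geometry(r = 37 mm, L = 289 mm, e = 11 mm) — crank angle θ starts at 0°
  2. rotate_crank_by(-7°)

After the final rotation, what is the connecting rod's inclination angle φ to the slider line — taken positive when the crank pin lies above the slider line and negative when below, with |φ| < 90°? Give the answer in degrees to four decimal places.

-3.0763

set_geometry: r = 37 mm, L = 289 mm, e = 11 mm; θ ← 0°
rotate_crank_by(-7°): θ ← 0° -7° = -7°
crank pin P = (r cos θ, r sin θ) = (36.724208, -4.509166)
h = r sin θ − e = -4.509166 − 11 = -15.509166
sin φ = h / L = -15.509166 / 289 = -0.05366493
φ = arcsin(-0.05366493) = -3.076252°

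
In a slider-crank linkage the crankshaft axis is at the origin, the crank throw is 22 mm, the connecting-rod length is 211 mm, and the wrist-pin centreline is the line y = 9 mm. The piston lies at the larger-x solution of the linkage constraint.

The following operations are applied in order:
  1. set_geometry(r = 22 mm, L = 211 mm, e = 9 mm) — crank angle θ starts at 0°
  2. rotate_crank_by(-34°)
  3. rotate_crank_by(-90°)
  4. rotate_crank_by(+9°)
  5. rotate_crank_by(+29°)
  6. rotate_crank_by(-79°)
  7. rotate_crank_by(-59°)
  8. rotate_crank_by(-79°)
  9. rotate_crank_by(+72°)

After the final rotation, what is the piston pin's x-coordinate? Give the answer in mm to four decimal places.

196.9995

set_geometry: r = 22 mm, L = 211 mm, e = 9 mm; θ ← 0°
rotate_crank_by(-34°): θ ← 0° -34° = -34°
rotate_crank_by(-90°): θ ← -34° -90° = -124°
rotate_crank_by(+9°): θ ← -124° +9° = -115°
rotate_crank_by(+29°): θ ← -115° +29° = -86°
rotate_crank_by(-79°): θ ← -86° -79° = -165°
rotate_crank_by(-59°): θ ← -165° -59° = -224°
rotate_crank_by(-79°): θ ← -224° -79° = -303°
rotate_crank_by(+72°): θ ← -303° +72° = -231°
crank pin P = (r cos θ, r sin θ) = (-13.845049, 17.097211)
h = r sin θ − e = 17.097211 − 9 = 8.097211
x = r cos θ + √(L² − h²) = -13.845049 + √(44521.0 − 65.5648) = -13.845049 + 210.844576 = 196.999527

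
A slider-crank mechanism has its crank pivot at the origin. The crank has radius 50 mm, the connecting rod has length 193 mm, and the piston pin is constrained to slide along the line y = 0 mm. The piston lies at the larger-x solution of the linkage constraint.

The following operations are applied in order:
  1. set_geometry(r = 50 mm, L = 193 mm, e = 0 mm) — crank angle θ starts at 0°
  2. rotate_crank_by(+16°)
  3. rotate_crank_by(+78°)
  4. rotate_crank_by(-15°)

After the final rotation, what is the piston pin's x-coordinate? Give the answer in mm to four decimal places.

set_geometry: r = 50 mm, L = 193 mm, e = 0 mm; θ ← 0°
rotate_crank_by(+16°): θ ← 0° +16° = 16°
rotate_crank_by(+78°): θ ← 16° +78° = 94°
rotate_crank_by(-15°): θ ← 94° -15° = 79°
crank pin P = (r cos θ, r sin θ) = (9.540450, 49.081359)
h = r sin θ − e = 49.081359 − 0 = 49.081359
x = r cos θ + √(L² − h²) = 9.540450 + √(37249.0 − 2408.9798) = 9.540450 + 186.654816 = 196.195265

196.1953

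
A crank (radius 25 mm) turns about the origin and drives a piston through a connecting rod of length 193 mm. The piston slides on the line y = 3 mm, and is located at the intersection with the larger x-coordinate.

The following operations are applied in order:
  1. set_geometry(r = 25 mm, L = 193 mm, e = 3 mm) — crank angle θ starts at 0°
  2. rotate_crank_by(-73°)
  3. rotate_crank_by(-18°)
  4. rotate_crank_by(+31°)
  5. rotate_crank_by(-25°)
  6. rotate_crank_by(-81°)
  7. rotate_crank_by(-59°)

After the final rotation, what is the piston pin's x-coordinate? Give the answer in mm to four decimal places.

set_geometry: r = 25 mm, L = 193 mm, e = 3 mm; θ ← 0°
rotate_crank_by(-73°): θ ← 0° -73° = -73°
rotate_crank_by(-18°): θ ← -73° -18° = -91°
rotate_crank_by(+31°): θ ← -91° +31° = -60°
rotate_crank_by(-25°): θ ← -60° -25° = -85°
rotate_crank_by(-81°): θ ← -85° -81° = -166°
rotate_crank_by(-59°): θ ← -166° -59° = -225°
crank pin P = (r cos θ, r sin θ) = (-17.677670, 17.677670)
h = r sin θ − e = 17.677670 − 3 = 14.677670
x = r cos θ + √(L² − h²) = -17.677670 + √(37249.0 − 215.4340) = -17.677670 + 192.441072 = 174.763402

174.7634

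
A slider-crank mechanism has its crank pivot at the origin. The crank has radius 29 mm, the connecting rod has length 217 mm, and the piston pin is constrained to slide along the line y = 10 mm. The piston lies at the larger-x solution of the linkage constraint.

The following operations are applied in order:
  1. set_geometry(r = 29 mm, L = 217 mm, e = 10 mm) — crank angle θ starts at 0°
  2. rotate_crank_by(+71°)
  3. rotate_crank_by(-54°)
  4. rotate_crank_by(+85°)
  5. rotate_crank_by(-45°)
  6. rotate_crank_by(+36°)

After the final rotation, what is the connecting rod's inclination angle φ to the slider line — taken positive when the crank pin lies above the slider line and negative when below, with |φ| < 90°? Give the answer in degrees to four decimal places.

5.0126

set_geometry: r = 29 mm, L = 217 mm, e = 10 mm; θ ← 0°
rotate_crank_by(+71°): θ ← 0° +71° = 71°
rotate_crank_by(-54°): θ ← 71° -54° = 17°
rotate_crank_by(+85°): θ ← 17° +85° = 102°
rotate_crank_by(-45°): θ ← 102° -45° = 57°
rotate_crank_by(+36°): θ ← 57° +36° = 93°
crank pin P = (r cos θ, r sin θ) = (-1.517743, 28.960257)
h = r sin θ − e = 28.960257 − 10 = 18.960257
sin φ = h / L = 18.960257 / 217 = 0.08737445
φ = arcsin(0.08737445) = 5.012579°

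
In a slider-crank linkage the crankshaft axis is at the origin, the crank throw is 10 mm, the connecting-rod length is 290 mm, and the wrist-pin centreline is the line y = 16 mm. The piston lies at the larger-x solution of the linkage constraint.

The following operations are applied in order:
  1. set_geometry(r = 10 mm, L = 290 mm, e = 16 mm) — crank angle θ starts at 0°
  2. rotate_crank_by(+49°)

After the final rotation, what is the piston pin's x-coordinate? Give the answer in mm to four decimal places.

296.4374

set_geometry: r = 10 mm, L = 290 mm, e = 16 mm; θ ← 0°
rotate_crank_by(+49°): θ ← 0° +49° = 49°
crank pin P = (r cos θ, r sin θ) = (6.560590, 7.547096)
h = r sin θ − e = 7.547096 − 16 = -8.452904
x = r cos θ + √(L² − h²) = 6.560590 + √(84100.0 − 71.4516) = 6.560590 + 289.876781 = 296.437372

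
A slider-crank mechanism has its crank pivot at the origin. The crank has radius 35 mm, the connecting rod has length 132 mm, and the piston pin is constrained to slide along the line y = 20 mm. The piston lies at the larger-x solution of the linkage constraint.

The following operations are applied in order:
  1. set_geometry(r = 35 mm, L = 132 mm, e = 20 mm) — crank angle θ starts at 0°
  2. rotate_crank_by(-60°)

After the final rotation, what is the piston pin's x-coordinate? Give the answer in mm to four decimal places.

set_geometry: r = 35 mm, L = 132 mm, e = 20 mm; θ ← 0°
rotate_crank_by(-60°): θ ← 0° -60° = -60°
crank pin P = (r cos θ, r sin θ) = (17.500000, -30.310889)
h = r sin θ − e = -30.310889 − 20 = -50.310889
x = r cos θ + √(L² − h²) = 17.500000 + √(17424.0 − 2531.1856) = 17.500000 + 122.036119 = 139.536119

139.5361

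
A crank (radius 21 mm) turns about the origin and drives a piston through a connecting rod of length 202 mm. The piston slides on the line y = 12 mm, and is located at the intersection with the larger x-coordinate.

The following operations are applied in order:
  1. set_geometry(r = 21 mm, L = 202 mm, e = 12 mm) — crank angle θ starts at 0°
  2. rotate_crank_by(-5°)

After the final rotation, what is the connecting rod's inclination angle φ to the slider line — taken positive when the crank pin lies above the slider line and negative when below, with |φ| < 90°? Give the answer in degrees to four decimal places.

set_geometry: r = 21 mm, L = 202 mm, e = 12 mm; θ ← 0°
rotate_crank_by(-5°): θ ← 0° -5° = -5°
crank pin P = (r cos θ, r sin θ) = (20.920089, -1.830271)
h = r sin θ − e = -1.830271 − 12 = -13.830271
sin φ = h / L = -13.830271 / 202 = -0.06846669
φ = arcsin(-0.06846669) = -3.925923°

-3.9259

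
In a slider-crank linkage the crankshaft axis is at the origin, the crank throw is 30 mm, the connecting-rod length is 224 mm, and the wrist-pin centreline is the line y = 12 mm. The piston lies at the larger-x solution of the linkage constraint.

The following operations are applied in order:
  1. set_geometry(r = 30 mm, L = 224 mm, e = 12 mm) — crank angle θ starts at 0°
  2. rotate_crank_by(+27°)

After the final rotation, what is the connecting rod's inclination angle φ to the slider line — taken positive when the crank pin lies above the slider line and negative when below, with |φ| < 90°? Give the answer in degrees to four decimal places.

0.4143

set_geometry: r = 30 mm, L = 224 mm, e = 12 mm; θ ← 0°
rotate_crank_by(+27°): θ ← 0° +27° = 27°
crank pin P = (r cos θ, r sin θ) = (26.730196, 13.619715)
h = r sin θ − e = 13.619715 − 12 = 1.619715
sin φ = h / L = 1.619715 / 224 = 0.00723087
φ = arcsin(0.00723087) = 0.414302°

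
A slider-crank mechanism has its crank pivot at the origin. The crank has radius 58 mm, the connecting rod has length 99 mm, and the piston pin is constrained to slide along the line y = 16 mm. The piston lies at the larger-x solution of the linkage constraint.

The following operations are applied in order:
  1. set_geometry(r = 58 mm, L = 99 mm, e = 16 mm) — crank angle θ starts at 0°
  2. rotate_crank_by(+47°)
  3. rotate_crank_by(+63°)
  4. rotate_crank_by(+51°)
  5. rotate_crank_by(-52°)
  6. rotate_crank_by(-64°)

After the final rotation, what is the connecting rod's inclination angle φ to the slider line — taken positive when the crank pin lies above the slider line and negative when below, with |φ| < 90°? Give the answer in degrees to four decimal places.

set_geometry: r = 58 mm, L = 99 mm, e = 16 mm; θ ← 0°
rotate_crank_by(+47°): θ ← 0° +47° = 47°
rotate_crank_by(+63°): θ ← 47° +63° = 110°
rotate_crank_by(+51°): θ ← 110° +51° = 161°
rotate_crank_by(-52°): θ ← 161° -52° = 109°
rotate_crank_by(-64°): θ ← 109° -64° = 45°
crank pin P = (r cos θ, r sin θ) = (41.012193, 41.012193)
h = r sin θ − e = 41.012193 − 16 = 25.012193
sin φ = h / L = 25.012193 / 99 = 0.25264842
φ = arcsin(0.25264842) = 14.634287°

14.6343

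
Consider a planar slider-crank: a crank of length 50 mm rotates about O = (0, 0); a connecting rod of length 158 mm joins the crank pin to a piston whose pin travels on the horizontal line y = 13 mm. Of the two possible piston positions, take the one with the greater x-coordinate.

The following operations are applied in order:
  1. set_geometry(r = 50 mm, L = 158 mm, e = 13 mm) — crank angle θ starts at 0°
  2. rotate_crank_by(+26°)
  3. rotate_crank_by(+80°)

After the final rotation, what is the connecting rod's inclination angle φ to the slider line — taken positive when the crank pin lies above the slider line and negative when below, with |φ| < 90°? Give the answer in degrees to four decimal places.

set_geometry: r = 50 mm, L = 158 mm, e = 13 mm; θ ← 0°
rotate_crank_by(+26°): θ ← 0° +26° = 26°
rotate_crank_by(+80°): θ ← 26° +80° = 106°
crank pin P = (r cos θ, r sin θ) = (-13.781868, 48.063085)
h = r sin θ − e = 48.063085 − 13 = 35.063085
sin φ = h / L = 35.063085 / 158 = 0.22191826
φ = arcsin(0.22191826) = 12.821727°

12.8217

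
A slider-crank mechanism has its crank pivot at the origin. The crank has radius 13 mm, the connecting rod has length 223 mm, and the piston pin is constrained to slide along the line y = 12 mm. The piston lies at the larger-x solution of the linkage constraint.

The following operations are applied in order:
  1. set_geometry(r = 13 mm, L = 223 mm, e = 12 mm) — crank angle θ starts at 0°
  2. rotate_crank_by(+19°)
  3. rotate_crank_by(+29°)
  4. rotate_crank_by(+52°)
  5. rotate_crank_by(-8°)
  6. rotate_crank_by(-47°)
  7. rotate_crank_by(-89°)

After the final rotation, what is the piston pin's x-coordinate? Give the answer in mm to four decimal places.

set_geometry: r = 13 mm, L = 223 mm, e = 12 mm; θ ← 0°
rotate_crank_by(+19°): θ ← 0° +19° = 19°
rotate_crank_by(+29°): θ ← 19° +29° = 48°
rotate_crank_by(+52°): θ ← 48° +52° = 100°
rotate_crank_by(-8°): θ ← 100° -8° = 92°
rotate_crank_by(-47°): θ ← 92° -47° = 45°
rotate_crank_by(-89°): θ ← 45° -89° = -44°
crank pin P = (r cos θ, r sin θ) = (9.351417, -9.030559)
h = r sin θ − e = -9.030559 − 12 = -21.030559
x = r cos θ + √(L² − h²) = 9.351417 + √(49729.0 − 442.2844) = 9.351417 + 222.006116 = 231.357534

231.3575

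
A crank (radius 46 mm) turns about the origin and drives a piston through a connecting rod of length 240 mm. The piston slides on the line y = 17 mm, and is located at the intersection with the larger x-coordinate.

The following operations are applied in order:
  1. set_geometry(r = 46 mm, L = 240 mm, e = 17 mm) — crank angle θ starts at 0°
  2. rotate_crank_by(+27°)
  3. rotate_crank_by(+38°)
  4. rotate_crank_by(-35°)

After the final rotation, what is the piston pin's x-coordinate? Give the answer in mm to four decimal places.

set_geometry: r = 46 mm, L = 240 mm, e = 17 mm; θ ← 0°
rotate_crank_by(+27°): θ ← 0° +27° = 27°
rotate_crank_by(+38°): θ ← 27° +38° = 65°
rotate_crank_by(-35°): θ ← 65° -35° = 30°
crank pin P = (r cos θ, r sin θ) = (39.837169, 23.000000)
h = r sin θ − e = 23.000000 − 17 = 6.000000
x = r cos θ + √(L² − h²) = 39.837169 + √(57600.0 − 36.0000) = 39.837169 + 239.924988 = 279.762157

279.7622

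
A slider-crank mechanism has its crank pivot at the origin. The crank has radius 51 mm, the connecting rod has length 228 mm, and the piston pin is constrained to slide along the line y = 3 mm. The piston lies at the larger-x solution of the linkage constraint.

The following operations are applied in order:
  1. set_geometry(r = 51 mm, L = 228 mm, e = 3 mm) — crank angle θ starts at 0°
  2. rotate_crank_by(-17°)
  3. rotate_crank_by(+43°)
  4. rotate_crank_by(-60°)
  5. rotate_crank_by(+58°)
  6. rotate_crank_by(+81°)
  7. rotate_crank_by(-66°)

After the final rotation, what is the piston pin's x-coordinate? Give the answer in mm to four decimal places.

set_geometry: r = 51 mm, L = 228 mm, e = 3 mm; θ ← 0°
rotate_crank_by(-17°): θ ← 0° -17° = -17°
rotate_crank_by(+43°): θ ← -17° +43° = 26°
rotate_crank_by(-60°): θ ← 26° -60° = -34°
rotate_crank_by(+58°): θ ← -34° +58° = 24°
rotate_crank_by(+81°): θ ← 24° +81° = 105°
rotate_crank_by(-66°): θ ← 105° -66° = 39°
crank pin P = (r cos θ, r sin θ) = (39.634444, 32.095340)
h = r sin θ − e = 32.095340 − 3 = 29.095340
x = r cos θ + √(L² − h²) = 39.634444 + √(51984.0 − 846.5388) = 39.634444 + 226.135935 = 265.770379

265.7704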